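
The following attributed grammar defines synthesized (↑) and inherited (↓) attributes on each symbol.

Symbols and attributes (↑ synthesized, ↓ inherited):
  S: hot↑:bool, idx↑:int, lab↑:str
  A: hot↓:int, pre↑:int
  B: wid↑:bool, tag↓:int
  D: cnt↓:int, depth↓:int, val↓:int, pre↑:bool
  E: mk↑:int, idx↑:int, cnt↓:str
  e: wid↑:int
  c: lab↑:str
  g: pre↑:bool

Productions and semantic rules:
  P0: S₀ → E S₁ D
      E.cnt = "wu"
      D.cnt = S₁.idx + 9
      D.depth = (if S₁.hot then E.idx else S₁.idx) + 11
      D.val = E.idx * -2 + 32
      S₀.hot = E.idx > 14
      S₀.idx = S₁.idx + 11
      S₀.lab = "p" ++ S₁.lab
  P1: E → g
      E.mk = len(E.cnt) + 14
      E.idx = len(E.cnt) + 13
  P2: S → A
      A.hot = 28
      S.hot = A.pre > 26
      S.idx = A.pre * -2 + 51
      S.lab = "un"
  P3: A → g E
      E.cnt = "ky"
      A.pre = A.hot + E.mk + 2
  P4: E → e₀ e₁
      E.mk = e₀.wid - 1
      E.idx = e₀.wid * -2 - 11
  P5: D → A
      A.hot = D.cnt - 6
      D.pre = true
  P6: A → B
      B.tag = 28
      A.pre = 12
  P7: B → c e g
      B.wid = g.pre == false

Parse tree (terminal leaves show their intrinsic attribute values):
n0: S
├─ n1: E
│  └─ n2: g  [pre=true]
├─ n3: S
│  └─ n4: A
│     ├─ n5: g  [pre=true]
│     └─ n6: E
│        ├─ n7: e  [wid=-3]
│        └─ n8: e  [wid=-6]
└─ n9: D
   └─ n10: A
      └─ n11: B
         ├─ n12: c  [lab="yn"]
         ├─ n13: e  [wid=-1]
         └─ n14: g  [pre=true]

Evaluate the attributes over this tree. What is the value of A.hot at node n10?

1. n1.cnt = "wu"  ["wu"]
2. n2.pre = true  [terminal]
3. n1.mk = 16  [len(E.cnt) + 14]
4. n1.idx = 15  [len(E.cnt) + 13]
5. n4.hot = 28  [28]
6. n5.pre = true  [terminal]
7. n6.cnt = "ky"  ["ky"]
8. n7.wid = -3  [terminal]
9. n8.wid = -6  [terminal]
10. n6.mk = -4  [e₀.wid - 1]
11. n6.idx = -5  [e₀.wid * -2 - 11]
12. n4.pre = 26  [A.hot + E.mk + 2]
13. n3.hot = false  [A.pre > 26]
14. n3.idx = -1  [A.pre * -2 + 51]
15. n3.lab = "un"  ["un"]
16. n9.cnt = 8  [S₁.idx + 9]
17. n9.depth = 10  [(if S₁.hot then E.idx else S₁.idx) + 11]
18. n9.val = 2  [E.idx * -2 + 32]
19. n10.hot = 2  [D.cnt - 6]
20. n11.tag = 28  [28]
21. n12.lab = "yn"  [terminal]
22. n13.wid = -1  [terminal]
23. n14.pre = true  [terminal]
24. n11.wid = false  [g.pre == false]
25. n10.pre = 12  [12]
26. n9.pre = true  [true]
27. n0.hot = true  [E.idx > 14]
28. n0.idx = 10  [S₁.idx + 11]
29. n0.lab = "pun"  ["p" ++ S₁.lab]

2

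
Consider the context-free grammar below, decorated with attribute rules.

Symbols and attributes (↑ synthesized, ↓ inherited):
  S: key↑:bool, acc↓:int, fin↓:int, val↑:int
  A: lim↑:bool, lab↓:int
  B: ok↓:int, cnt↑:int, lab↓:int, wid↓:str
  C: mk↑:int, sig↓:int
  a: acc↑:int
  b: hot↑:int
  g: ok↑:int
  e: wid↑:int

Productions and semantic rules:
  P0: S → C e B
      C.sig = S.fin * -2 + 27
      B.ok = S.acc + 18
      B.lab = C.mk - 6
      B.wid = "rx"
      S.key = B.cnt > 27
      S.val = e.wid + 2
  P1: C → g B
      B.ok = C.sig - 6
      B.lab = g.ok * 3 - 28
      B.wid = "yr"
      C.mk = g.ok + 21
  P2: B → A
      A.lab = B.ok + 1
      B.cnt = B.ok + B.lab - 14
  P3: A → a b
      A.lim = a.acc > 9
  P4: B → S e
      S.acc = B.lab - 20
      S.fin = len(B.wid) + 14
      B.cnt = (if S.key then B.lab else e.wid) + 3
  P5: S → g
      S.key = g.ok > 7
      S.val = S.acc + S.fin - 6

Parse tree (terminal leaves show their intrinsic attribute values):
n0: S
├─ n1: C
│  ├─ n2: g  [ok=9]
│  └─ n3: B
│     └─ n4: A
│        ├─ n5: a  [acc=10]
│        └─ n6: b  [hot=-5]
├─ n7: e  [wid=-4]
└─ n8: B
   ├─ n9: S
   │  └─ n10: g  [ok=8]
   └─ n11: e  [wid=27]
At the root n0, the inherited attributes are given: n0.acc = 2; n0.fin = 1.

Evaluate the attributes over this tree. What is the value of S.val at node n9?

14

1. n0.acc = 2  [given at root]
2. n0.fin = 1  [given at root]
3. n1.sig = 25  [S.fin * -2 + 27]
4. n2.ok = 9  [terminal]
5. n3.ok = 19  [C.sig - 6]
6. n3.lab = -1  [g.ok * 3 - 28]
7. n3.wid = "yr"  ["yr"]
8. n4.lab = 20  [B.ok + 1]
9. n5.acc = 10  [terminal]
10. n6.hot = -5  [terminal]
11. n4.lim = true  [a.acc > 9]
12. n3.cnt = 4  [B.ok + B.lab - 14]
13. n1.mk = 30  [g.ok + 21]
14. n7.wid = -4  [terminal]
15. n8.ok = 20  [S.acc + 18]
16. n8.lab = 24  [C.mk - 6]
17. n8.wid = "rx"  ["rx"]
18. n9.acc = 4  [B.lab - 20]
19. n9.fin = 16  [len(B.wid) + 14]
20. n10.ok = 8  [terminal]
21. n9.key = true  [g.ok > 7]
22. n9.val = 14  [S.acc + S.fin - 6]
23. n11.wid = 27  [terminal]
24. n8.cnt = 27  [(if S.key then B.lab else e.wid) + 3]
25. n0.key = false  [B.cnt > 27]
26. n0.val = -2  [e.wid + 2]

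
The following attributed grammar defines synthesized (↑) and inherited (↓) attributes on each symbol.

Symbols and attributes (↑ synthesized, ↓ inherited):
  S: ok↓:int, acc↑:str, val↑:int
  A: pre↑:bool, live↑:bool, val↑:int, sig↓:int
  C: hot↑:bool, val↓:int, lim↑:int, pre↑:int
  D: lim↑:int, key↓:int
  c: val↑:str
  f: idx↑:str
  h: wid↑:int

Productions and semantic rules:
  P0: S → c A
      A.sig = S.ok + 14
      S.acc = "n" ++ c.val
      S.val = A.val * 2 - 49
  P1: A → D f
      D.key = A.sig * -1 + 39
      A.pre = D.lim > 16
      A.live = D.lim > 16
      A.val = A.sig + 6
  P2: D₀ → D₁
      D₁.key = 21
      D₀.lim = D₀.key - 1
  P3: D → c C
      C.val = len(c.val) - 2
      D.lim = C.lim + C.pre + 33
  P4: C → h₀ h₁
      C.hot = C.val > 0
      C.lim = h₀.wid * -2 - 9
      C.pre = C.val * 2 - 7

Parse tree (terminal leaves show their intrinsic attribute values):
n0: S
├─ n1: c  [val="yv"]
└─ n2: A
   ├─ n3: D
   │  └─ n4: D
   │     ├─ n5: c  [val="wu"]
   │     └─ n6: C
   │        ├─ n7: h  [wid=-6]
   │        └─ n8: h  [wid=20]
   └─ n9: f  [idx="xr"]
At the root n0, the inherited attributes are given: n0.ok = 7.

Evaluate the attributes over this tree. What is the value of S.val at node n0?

5

1. n0.ok = 7  [given at root]
2. n1.val = "yv"  [terminal]
3. n2.sig = 21  [S.ok + 14]
4. n3.key = 18  [A.sig * -1 + 39]
5. n4.key = 21  [21]
6. n5.val = "wu"  [terminal]
7. n6.val = 0  [len(c.val) - 2]
8. n7.wid = -6  [terminal]
9. n8.wid = 20  [terminal]
10. n6.hot = false  [C.val > 0]
11. n6.lim = 3  [h₀.wid * -2 - 9]
12. n6.pre = -7  [C.val * 2 - 7]
13. n4.lim = 29  [C.lim + C.pre + 33]
14. n3.lim = 17  [D₀.key - 1]
15. n9.idx = "xr"  [terminal]
16. n2.pre = true  [D.lim > 16]
17. n2.live = true  [D.lim > 16]
18. n2.val = 27  [A.sig + 6]
19. n0.acc = "nyv"  ["n" ++ c.val]
20. n0.val = 5  [A.val * 2 - 49]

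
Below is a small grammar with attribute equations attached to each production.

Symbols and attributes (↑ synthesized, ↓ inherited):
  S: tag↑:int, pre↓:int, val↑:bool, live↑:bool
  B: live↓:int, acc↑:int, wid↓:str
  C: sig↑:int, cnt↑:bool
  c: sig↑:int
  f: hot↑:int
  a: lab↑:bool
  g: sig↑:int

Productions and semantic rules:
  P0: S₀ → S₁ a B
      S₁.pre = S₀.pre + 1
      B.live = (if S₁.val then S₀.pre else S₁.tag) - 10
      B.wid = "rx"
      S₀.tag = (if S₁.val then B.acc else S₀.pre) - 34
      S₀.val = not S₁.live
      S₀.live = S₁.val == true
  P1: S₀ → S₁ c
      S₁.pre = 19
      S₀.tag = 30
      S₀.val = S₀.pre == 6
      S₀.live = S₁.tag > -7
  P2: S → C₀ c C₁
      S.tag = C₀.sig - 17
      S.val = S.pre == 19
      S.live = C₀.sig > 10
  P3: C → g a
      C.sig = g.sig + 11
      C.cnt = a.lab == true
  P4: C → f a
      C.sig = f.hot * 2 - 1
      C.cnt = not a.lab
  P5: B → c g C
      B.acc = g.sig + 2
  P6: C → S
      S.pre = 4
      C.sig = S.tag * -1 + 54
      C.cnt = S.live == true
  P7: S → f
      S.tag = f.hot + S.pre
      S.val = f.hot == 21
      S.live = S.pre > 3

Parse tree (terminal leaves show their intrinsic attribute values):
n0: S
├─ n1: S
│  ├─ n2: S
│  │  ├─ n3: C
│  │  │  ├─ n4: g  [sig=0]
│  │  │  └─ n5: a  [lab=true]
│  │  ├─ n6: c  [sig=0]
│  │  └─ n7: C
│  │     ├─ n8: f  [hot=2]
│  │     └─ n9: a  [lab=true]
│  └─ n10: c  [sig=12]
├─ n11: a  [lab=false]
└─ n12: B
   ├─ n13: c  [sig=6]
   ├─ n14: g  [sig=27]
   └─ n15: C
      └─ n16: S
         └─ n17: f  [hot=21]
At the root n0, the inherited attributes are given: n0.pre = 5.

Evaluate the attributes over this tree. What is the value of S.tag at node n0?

1. n0.pre = 5  [given at root]
2. n1.pre = 6  [S₀.pre + 1]
3. n2.pre = 19  [19]
4. n4.sig = 0  [terminal]
5. n5.lab = true  [terminal]
6. n3.sig = 11  [g.sig + 11]
7. n3.cnt = true  [a.lab == true]
8. n6.sig = 0  [terminal]
9. n8.hot = 2  [terminal]
10. n9.lab = true  [terminal]
11. n7.sig = 3  [f.hot * 2 - 1]
12. n7.cnt = false  [not a.lab]
13. n2.tag = -6  [C₀.sig - 17]
14. n2.val = true  [S.pre == 19]
15. n2.live = true  [C₀.sig > 10]
16. n10.sig = 12  [terminal]
17. n1.tag = 30  [30]
18. n1.val = true  [S₀.pre == 6]
19. n1.live = true  [S₁.tag > -7]
20. n11.lab = false  [terminal]
21. n12.live = -5  [(if S₁.val then S₀.pre else S₁.tag) - 10]
22. n12.wid = "rx"  ["rx"]
23. n13.sig = 6  [terminal]
24. n14.sig = 27  [terminal]
25. n16.pre = 4  [4]
26. n17.hot = 21  [terminal]
27. n16.tag = 25  [f.hot + S.pre]
28. n16.val = true  [f.hot == 21]
29. n16.live = true  [S.pre > 3]
30. n15.sig = 29  [S.tag * -1 + 54]
31. n15.cnt = true  [S.live == true]
32. n12.acc = 29  [g.sig + 2]
33. n0.tag = -5  [(if S₁.val then B.acc else S₀.pre) - 34]
34. n0.val = false  [not S₁.live]
35. n0.live = true  [S₁.val == true]

-5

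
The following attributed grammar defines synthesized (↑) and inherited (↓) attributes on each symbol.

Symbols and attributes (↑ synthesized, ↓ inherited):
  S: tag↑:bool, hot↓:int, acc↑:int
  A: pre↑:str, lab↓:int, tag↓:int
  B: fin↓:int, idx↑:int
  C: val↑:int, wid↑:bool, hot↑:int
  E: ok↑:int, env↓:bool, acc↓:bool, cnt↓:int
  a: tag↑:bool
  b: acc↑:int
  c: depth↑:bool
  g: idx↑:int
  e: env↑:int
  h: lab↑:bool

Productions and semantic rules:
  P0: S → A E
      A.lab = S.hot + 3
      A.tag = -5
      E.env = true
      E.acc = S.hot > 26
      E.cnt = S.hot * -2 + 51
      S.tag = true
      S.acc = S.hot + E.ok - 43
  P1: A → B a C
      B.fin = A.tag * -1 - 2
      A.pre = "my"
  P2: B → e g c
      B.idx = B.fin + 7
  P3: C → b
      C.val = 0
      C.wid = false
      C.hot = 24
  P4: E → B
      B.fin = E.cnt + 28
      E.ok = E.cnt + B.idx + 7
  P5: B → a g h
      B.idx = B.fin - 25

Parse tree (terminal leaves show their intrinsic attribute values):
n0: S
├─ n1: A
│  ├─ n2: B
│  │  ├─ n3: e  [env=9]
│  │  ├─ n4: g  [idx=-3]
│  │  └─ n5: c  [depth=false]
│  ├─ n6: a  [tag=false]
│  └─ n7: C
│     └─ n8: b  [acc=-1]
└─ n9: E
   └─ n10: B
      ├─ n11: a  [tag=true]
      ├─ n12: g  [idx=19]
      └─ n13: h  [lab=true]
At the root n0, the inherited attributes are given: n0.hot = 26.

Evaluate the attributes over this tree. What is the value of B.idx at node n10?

1. n0.hot = 26  [given at root]
2. n1.lab = 29  [S.hot + 3]
3. n1.tag = -5  [-5]
4. n2.fin = 3  [A.tag * -1 - 2]
5. n3.env = 9  [terminal]
6. n4.idx = -3  [terminal]
7. n5.depth = false  [terminal]
8. n2.idx = 10  [B.fin + 7]
9. n6.tag = false  [terminal]
10. n8.acc = -1  [terminal]
11. n7.val = 0  [0]
12. n7.wid = false  [false]
13. n7.hot = 24  [24]
14. n1.pre = "my"  ["my"]
15. n9.env = true  [true]
16. n9.acc = false  [S.hot > 26]
17. n9.cnt = -1  [S.hot * -2 + 51]
18. n10.fin = 27  [E.cnt + 28]
19. n11.tag = true  [terminal]
20. n12.idx = 19  [terminal]
21. n13.lab = true  [terminal]
22. n10.idx = 2  [B.fin - 25]
23. n9.ok = 8  [E.cnt + B.idx + 7]
24. n0.tag = true  [true]
25. n0.acc = -9  [S.hot + E.ok - 43]

2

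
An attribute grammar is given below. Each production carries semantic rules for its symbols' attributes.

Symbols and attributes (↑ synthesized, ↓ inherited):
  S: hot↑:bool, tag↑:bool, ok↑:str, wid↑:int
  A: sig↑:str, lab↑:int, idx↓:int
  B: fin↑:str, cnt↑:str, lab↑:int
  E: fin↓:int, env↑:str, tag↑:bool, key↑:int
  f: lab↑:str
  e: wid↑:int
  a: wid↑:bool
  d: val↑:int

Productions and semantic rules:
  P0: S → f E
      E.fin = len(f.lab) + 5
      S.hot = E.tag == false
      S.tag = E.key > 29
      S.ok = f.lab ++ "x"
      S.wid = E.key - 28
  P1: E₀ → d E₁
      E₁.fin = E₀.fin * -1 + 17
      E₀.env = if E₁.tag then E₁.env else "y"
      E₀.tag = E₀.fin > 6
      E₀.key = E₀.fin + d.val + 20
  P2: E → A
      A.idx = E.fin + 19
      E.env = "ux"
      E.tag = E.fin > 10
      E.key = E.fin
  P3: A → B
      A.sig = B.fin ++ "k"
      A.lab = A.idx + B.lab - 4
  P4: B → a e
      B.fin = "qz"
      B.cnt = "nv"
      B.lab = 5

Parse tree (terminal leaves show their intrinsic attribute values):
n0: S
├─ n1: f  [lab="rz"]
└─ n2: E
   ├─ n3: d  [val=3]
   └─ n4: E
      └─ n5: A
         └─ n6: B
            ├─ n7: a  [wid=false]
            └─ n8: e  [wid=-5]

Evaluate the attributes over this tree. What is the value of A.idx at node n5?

1. n1.lab = "rz"  [terminal]
2. n2.fin = 7  [len(f.lab) + 5]
3. n3.val = 3  [terminal]
4. n4.fin = 10  [E₀.fin * -1 + 17]
5. n5.idx = 29  [E.fin + 19]
6. n7.wid = false  [terminal]
7. n8.wid = -5  [terminal]
8. n6.fin = "qz"  ["qz"]
9. n6.cnt = "nv"  ["nv"]
10. n6.lab = 5  [5]
11. n5.sig = "qzk"  [B.fin ++ "k"]
12. n5.lab = 30  [A.idx + B.lab - 4]
13. n4.env = "ux"  ["ux"]
14. n4.tag = false  [E.fin > 10]
15. n4.key = 10  [E.fin]
16. n2.env = "y"  [if E₁.tag then E₁.env else "y"]
17. n2.tag = true  [E₀.fin > 6]
18. n2.key = 30  [E₀.fin + d.val + 20]
19. n0.hot = false  [E.tag == false]
20. n0.tag = true  [E.key > 29]
21. n0.ok = "rzx"  [f.lab ++ "x"]
22. n0.wid = 2  [E.key - 28]

29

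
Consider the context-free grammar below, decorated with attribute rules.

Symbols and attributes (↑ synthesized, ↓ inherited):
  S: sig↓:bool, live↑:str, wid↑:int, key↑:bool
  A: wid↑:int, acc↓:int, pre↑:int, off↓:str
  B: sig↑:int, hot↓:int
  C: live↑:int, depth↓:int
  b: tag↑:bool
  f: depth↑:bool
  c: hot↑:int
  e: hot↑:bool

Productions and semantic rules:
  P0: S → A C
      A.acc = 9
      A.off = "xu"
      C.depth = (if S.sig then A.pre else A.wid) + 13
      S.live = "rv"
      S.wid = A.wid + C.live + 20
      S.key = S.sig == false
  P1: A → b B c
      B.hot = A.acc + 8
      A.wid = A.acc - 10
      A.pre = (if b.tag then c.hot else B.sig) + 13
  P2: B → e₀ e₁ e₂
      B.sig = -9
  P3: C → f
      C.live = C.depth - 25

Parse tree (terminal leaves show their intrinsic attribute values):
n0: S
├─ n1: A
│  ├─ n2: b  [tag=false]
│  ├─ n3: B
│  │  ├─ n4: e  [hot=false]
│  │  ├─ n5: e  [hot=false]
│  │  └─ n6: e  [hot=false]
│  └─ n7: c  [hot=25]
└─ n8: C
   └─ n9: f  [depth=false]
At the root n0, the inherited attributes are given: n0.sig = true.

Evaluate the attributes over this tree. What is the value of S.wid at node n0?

11

1. n0.sig = true  [given at root]
2. n1.acc = 9  [9]
3. n1.off = "xu"  ["xu"]
4. n2.tag = false  [terminal]
5. n3.hot = 17  [A.acc + 8]
6. n4.hot = false  [terminal]
7. n5.hot = false  [terminal]
8. n6.hot = false  [terminal]
9. n3.sig = -9  [-9]
10. n7.hot = 25  [terminal]
11. n1.wid = -1  [A.acc - 10]
12. n1.pre = 4  [(if b.tag then c.hot else B.sig) + 13]
13. n8.depth = 17  [(if S.sig then A.pre else A.wid) + 13]
14. n9.depth = false  [terminal]
15. n8.live = -8  [C.depth - 25]
16. n0.live = "rv"  ["rv"]
17. n0.wid = 11  [A.wid + C.live + 20]
18. n0.key = false  [S.sig == false]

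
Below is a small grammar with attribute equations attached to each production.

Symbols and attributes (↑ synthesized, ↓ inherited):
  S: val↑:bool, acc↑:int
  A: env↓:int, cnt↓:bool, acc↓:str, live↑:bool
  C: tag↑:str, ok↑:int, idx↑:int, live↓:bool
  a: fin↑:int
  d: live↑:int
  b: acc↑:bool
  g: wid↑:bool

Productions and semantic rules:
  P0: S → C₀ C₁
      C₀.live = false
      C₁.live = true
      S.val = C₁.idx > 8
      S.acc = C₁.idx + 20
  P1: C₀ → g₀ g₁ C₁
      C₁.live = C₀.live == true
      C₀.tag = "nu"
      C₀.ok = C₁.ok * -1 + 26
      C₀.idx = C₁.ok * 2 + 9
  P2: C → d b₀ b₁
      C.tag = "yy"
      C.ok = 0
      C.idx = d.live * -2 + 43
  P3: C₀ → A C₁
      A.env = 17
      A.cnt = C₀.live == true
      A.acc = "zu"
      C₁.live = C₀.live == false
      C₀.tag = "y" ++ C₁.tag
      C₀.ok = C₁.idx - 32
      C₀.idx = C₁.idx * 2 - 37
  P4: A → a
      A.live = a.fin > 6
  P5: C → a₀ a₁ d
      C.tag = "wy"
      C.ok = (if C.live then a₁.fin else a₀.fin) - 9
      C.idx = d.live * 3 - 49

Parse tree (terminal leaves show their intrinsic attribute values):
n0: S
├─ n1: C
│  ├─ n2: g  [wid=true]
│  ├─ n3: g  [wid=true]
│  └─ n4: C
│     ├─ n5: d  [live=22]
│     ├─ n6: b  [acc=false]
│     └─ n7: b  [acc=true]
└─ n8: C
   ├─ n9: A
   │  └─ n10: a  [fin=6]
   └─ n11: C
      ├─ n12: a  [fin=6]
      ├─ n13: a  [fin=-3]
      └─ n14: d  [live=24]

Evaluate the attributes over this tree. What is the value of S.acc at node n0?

29

1. n1.live = false  [false]
2. n2.wid = true  [terminal]
3. n3.wid = true  [terminal]
4. n4.live = false  [C₀.live == true]
5. n5.live = 22  [terminal]
6. n6.acc = false  [terminal]
7. n7.acc = true  [terminal]
8. n4.tag = "yy"  ["yy"]
9. n4.ok = 0  [0]
10. n4.idx = -1  [d.live * -2 + 43]
11. n1.tag = "nu"  ["nu"]
12. n1.ok = 26  [C₁.ok * -1 + 26]
13. n1.idx = 9  [C₁.ok * 2 + 9]
14. n8.live = true  [true]
15. n9.env = 17  [17]
16. n9.cnt = true  [C₀.live == true]
17. n9.acc = "zu"  ["zu"]
18. n10.fin = 6  [terminal]
19. n9.live = false  [a.fin > 6]
20. n11.live = false  [C₀.live == false]
21. n12.fin = 6  [terminal]
22. n13.fin = -3  [terminal]
23. n14.live = 24  [terminal]
24. n11.tag = "wy"  ["wy"]
25. n11.ok = -3  [(if C.live then a₁.fin else a₀.fin) - 9]
26. n11.idx = 23  [d.live * 3 - 49]
27. n8.tag = "ywy"  ["y" ++ C₁.tag]
28. n8.ok = -9  [C₁.idx - 32]
29. n8.idx = 9  [C₁.idx * 2 - 37]
30. n0.val = true  [C₁.idx > 8]
31. n0.acc = 29  [C₁.idx + 20]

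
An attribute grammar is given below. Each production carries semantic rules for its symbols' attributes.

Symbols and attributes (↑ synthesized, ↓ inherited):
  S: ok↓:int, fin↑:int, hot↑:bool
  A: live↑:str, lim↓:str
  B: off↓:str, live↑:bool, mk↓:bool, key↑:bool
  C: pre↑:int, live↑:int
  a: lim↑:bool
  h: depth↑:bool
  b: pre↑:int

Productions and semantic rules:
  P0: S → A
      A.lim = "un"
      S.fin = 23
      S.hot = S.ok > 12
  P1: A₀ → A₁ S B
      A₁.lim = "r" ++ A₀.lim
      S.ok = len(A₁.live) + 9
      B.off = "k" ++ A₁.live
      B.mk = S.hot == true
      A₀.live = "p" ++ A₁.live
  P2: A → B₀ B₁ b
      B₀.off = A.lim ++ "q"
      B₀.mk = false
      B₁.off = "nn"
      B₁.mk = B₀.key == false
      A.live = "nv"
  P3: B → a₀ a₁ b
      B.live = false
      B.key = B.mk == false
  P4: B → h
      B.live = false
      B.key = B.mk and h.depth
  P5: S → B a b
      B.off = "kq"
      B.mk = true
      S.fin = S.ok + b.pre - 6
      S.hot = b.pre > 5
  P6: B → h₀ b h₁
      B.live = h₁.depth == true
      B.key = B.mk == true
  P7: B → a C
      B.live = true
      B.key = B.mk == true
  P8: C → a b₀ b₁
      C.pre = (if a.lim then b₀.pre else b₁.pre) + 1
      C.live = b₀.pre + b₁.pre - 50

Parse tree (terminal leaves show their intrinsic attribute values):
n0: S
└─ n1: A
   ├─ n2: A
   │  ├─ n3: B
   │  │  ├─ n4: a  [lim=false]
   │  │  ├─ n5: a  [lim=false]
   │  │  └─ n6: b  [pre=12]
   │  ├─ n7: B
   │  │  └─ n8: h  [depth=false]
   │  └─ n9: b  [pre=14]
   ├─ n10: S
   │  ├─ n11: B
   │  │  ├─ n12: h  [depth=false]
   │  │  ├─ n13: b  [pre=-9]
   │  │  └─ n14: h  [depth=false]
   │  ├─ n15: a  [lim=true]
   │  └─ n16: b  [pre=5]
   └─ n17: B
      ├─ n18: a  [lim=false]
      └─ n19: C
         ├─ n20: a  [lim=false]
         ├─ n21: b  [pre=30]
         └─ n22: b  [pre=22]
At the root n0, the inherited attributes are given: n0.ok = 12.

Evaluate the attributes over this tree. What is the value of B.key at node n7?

false

1. n0.ok = 12  [given at root]
2. n1.lim = "un"  ["un"]
3. n2.lim = "run"  ["r" ++ A₀.lim]
4. n3.off = "runq"  [A.lim ++ "q"]
5. n3.mk = false  [false]
6. n4.lim = false  [terminal]
7. n5.lim = false  [terminal]
8. n6.pre = 12  [terminal]
9. n3.live = false  [false]
10. n3.key = true  [B.mk == false]
11. n7.off = "nn"  ["nn"]
12. n7.mk = false  [B₀.key == false]
13. n8.depth = false  [terminal]
14. n7.live = false  [false]
15. n7.key = false  [B.mk and h.depth]
16. n9.pre = 14  [terminal]
17. n2.live = "nv"  ["nv"]
18. n10.ok = 11  [len(A₁.live) + 9]
19. n11.off = "kq"  ["kq"]
20. n11.mk = true  [true]
21. n12.depth = false  [terminal]
22. n13.pre = -9  [terminal]
23. n14.depth = false  [terminal]
24. n11.live = false  [h₁.depth == true]
25. n11.key = true  [B.mk == true]
26. n15.lim = true  [terminal]
27. n16.pre = 5  [terminal]
28. n10.fin = 10  [S.ok + b.pre - 6]
29. n10.hot = false  [b.pre > 5]
30. n17.off = "knv"  ["k" ++ A₁.live]
31. n17.mk = false  [S.hot == true]
32. n18.lim = false  [terminal]
33. n20.lim = false  [terminal]
34. n21.pre = 30  [terminal]
35. n22.pre = 22  [terminal]
36. n19.pre = 23  [(if a.lim then b₀.pre else b₁.pre) + 1]
37. n19.live = 2  [b₀.pre + b₁.pre - 50]
38. n17.live = true  [true]
39. n17.key = false  [B.mk == true]
40. n1.live = "pnv"  ["p" ++ A₁.live]
41. n0.fin = 23  [23]
42. n0.hot = false  [S.ok > 12]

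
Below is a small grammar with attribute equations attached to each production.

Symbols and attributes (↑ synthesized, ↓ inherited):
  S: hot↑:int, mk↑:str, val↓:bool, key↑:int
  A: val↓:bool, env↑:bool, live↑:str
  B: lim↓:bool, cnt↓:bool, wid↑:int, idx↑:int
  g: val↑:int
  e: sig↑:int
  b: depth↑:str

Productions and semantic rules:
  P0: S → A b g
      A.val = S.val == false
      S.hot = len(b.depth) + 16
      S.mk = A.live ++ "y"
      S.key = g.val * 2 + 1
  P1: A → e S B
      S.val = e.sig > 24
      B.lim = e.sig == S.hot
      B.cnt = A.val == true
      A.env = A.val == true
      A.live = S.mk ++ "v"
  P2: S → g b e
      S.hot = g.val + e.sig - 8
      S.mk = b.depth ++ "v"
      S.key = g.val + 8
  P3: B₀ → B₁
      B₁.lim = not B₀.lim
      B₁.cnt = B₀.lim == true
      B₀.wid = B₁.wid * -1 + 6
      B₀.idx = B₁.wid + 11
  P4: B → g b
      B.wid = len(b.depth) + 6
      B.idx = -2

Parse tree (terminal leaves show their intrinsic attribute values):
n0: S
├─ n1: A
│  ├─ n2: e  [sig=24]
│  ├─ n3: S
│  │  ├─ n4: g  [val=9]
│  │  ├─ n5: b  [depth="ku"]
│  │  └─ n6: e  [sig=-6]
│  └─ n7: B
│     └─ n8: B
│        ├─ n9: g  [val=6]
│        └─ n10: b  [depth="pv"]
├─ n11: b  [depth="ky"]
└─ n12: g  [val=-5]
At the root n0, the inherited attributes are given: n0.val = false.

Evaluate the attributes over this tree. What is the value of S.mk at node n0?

"kuvvy"

1. n0.val = false  [given at root]
2. n1.val = true  [S.val == false]
3. n2.sig = 24  [terminal]
4. n3.val = false  [e.sig > 24]
5. n4.val = 9  [terminal]
6. n5.depth = "ku"  [terminal]
7. n6.sig = -6  [terminal]
8. n3.hot = -5  [g.val + e.sig - 8]
9. n3.mk = "kuv"  [b.depth ++ "v"]
10. n3.key = 17  [g.val + 8]
11. n7.lim = false  [e.sig == S.hot]
12. n7.cnt = true  [A.val == true]
13. n8.lim = true  [not B₀.lim]
14. n8.cnt = false  [B₀.lim == true]
15. n9.val = 6  [terminal]
16. n10.depth = "pv"  [terminal]
17. n8.wid = 8  [len(b.depth) + 6]
18. n8.idx = -2  [-2]
19. n7.wid = -2  [B₁.wid * -1 + 6]
20. n7.idx = 19  [B₁.wid + 11]
21. n1.env = true  [A.val == true]
22. n1.live = "kuvv"  [S.mk ++ "v"]
23. n11.depth = "ky"  [terminal]
24. n12.val = -5  [terminal]
25. n0.hot = 18  [len(b.depth) + 16]
26. n0.mk = "kuvvy"  [A.live ++ "y"]
27. n0.key = -9  [g.val * 2 + 1]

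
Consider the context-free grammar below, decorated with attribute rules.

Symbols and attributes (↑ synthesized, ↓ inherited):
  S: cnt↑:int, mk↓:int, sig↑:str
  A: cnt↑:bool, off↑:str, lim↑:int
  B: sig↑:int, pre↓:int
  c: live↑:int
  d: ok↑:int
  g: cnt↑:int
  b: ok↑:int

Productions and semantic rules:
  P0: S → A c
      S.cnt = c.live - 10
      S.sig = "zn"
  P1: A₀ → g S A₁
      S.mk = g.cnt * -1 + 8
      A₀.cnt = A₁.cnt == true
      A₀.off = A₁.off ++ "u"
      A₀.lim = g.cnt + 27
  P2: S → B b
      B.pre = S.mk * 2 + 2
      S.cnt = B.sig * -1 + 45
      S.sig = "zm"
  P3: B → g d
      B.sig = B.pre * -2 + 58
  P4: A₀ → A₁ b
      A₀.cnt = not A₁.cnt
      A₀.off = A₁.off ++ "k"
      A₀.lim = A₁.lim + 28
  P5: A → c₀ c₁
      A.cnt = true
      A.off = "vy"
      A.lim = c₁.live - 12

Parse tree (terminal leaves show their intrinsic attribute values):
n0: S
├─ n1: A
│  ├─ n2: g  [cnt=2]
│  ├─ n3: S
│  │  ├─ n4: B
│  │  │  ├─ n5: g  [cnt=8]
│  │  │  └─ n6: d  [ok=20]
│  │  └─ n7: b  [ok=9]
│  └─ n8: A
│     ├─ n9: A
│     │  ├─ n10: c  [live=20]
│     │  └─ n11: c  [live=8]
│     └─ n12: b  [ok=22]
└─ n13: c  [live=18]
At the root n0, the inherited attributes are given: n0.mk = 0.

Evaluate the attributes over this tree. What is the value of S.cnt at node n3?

1. n0.mk = 0  [given at root]
2. n2.cnt = 2  [terminal]
3. n3.mk = 6  [g.cnt * -1 + 8]
4. n4.pre = 14  [S.mk * 2 + 2]
5. n5.cnt = 8  [terminal]
6. n6.ok = 20  [terminal]
7. n4.sig = 30  [B.pre * -2 + 58]
8. n7.ok = 9  [terminal]
9. n3.cnt = 15  [B.sig * -1 + 45]
10. n3.sig = "zm"  ["zm"]
11. n10.live = 20  [terminal]
12. n11.live = 8  [terminal]
13. n9.cnt = true  [true]
14. n9.off = "vy"  ["vy"]
15. n9.lim = -4  [c₁.live - 12]
16. n12.ok = 22  [terminal]
17. n8.cnt = false  [not A₁.cnt]
18. n8.off = "vyk"  [A₁.off ++ "k"]
19. n8.lim = 24  [A₁.lim + 28]
20. n1.cnt = false  [A₁.cnt == true]
21. n1.off = "vyku"  [A₁.off ++ "u"]
22. n1.lim = 29  [g.cnt + 27]
23. n13.live = 18  [terminal]
24. n0.cnt = 8  [c.live - 10]
25. n0.sig = "zn"  ["zn"]

15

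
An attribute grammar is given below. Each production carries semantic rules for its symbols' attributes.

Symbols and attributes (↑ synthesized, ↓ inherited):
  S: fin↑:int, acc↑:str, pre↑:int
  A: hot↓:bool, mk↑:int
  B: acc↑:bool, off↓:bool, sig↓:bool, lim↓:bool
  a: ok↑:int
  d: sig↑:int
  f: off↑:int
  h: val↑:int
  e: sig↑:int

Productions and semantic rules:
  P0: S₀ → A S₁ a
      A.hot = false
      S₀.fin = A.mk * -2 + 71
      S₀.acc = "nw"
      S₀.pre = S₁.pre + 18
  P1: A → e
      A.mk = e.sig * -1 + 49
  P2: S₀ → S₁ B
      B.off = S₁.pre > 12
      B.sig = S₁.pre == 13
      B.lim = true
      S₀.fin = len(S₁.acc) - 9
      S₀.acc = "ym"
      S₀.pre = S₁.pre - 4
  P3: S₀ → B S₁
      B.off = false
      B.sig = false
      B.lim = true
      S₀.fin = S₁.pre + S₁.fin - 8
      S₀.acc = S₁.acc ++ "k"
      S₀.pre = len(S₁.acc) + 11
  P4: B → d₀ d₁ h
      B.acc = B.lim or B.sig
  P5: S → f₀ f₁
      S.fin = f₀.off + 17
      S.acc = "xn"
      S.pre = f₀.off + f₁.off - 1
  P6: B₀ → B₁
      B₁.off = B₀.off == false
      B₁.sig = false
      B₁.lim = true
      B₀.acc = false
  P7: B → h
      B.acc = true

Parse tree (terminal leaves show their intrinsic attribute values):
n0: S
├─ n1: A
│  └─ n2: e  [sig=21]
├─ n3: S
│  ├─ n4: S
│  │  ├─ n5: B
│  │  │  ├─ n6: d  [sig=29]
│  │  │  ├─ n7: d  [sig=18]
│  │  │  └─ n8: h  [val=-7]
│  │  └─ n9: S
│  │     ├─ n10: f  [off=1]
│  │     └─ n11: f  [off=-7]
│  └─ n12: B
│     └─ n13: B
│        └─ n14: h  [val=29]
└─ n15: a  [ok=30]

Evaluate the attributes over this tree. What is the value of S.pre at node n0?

27

1. n1.hot = false  [false]
2. n2.sig = 21  [terminal]
3. n1.mk = 28  [e.sig * -1 + 49]
4. n5.off = false  [false]
5. n5.sig = false  [false]
6. n5.lim = true  [true]
7. n6.sig = 29  [terminal]
8. n7.sig = 18  [terminal]
9. n8.val = -7  [terminal]
10. n5.acc = true  [B.lim or B.sig]
11. n10.off = 1  [terminal]
12. n11.off = -7  [terminal]
13. n9.fin = 18  [f₀.off + 17]
14. n9.acc = "xn"  ["xn"]
15. n9.pre = -7  [f₀.off + f₁.off - 1]
16. n4.fin = 3  [S₁.pre + S₁.fin - 8]
17. n4.acc = "xnk"  [S₁.acc ++ "k"]
18. n4.pre = 13  [len(S₁.acc) + 11]
19. n12.off = true  [S₁.pre > 12]
20. n12.sig = true  [S₁.pre == 13]
21. n12.lim = true  [true]
22. n13.off = false  [B₀.off == false]
23. n13.sig = false  [false]
24. n13.lim = true  [true]
25. n14.val = 29  [terminal]
26. n13.acc = true  [true]
27. n12.acc = false  [false]
28. n3.fin = -6  [len(S₁.acc) - 9]
29. n3.acc = "ym"  ["ym"]
30. n3.pre = 9  [S₁.pre - 4]
31. n15.ok = 30  [terminal]
32. n0.fin = 15  [A.mk * -2 + 71]
33. n0.acc = "nw"  ["nw"]
34. n0.pre = 27  [S₁.pre + 18]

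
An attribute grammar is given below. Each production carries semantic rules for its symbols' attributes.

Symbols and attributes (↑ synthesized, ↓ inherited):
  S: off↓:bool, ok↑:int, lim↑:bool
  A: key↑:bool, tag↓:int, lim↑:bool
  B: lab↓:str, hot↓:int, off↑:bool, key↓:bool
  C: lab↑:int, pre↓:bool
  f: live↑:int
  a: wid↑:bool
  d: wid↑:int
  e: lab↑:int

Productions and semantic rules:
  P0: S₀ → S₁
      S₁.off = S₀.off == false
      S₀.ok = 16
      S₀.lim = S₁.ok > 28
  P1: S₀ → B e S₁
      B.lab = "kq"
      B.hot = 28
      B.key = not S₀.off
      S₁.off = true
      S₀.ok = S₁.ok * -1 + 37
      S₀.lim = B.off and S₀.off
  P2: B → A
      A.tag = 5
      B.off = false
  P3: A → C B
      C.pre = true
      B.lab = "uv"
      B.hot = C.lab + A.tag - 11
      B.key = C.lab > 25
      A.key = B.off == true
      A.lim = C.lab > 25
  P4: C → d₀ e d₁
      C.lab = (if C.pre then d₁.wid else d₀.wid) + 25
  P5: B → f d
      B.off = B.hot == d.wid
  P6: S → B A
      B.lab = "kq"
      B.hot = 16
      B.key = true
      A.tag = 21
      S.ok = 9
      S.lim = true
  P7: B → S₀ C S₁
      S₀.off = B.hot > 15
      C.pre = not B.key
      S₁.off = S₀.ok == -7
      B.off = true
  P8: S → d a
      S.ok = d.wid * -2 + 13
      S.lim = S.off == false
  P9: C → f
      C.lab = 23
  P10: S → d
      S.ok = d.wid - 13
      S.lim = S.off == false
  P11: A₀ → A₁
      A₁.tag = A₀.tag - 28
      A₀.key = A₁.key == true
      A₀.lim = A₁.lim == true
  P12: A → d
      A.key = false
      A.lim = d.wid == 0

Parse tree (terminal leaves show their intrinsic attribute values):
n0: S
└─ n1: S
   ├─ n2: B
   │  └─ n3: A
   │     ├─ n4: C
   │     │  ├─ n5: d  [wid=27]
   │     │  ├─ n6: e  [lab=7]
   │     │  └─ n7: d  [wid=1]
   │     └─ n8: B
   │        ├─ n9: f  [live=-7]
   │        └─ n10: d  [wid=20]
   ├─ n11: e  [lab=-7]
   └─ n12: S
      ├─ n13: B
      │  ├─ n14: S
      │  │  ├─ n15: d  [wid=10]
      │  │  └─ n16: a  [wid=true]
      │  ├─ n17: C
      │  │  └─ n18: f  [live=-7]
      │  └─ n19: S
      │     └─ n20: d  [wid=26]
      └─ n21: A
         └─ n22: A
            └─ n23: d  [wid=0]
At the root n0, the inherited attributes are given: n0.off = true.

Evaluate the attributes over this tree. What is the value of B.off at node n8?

1. n0.off = true  [given at root]
2. n1.off = false  [S₀.off == false]
3. n2.lab = "kq"  ["kq"]
4. n2.hot = 28  [28]
5. n2.key = true  [not S₀.off]
6. n3.tag = 5  [5]
7. n4.pre = true  [true]
8. n5.wid = 27  [terminal]
9. n6.lab = 7  [terminal]
10. n7.wid = 1  [terminal]
11. n4.lab = 26  [(if C.pre then d₁.wid else d₀.wid) + 25]
12. n8.lab = "uv"  ["uv"]
13. n8.hot = 20  [C.lab + A.tag - 11]
14. n8.key = true  [C.lab > 25]
15. n9.live = -7  [terminal]
16. n10.wid = 20  [terminal]
17. n8.off = true  [B.hot == d.wid]
18. n3.key = true  [B.off == true]
19. n3.lim = true  [C.lab > 25]
20. n2.off = false  [false]
21. n11.lab = -7  [terminal]
22. n12.off = true  [true]
23. n13.lab = "kq"  ["kq"]
24. n13.hot = 16  [16]
25. n13.key = true  [true]
26. n14.off = true  [B.hot > 15]
27. n15.wid = 10  [terminal]
28. n16.wid = true  [terminal]
29. n14.ok = -7  [d.wid * -2 + 13]
30. n14.lim = false  [S.off == false]
31. n17.pre = false  [not B.key]
32. n18.live = -7  [terminal]
33. n17.lab = 23  [23]
34. n19.off = true  [S₀.ok == -7]
35. n20.wid = 26  [terminal]
36. n19.ok = 13  [d.wid - 13]
37. n19.lim = false  [S.off == false]
38. n13.off = true  [true]
39. n21.tag = 21  [21]
40. n22.tag = -7  [A₀.tag - 28]
41. n23.wid = 0  [terminal]
42. n22.key = false  [false]
43. n22.lim = true  [d.wid == 0]
44. n21.key = false  [A₁.key == true]
45. n21.lim = true  [A₁.lim == true]
46. n12.ok = 9  [9]
47. n12.lim = true  [true]
48. n1.ok = 28  [S₁.ok * -1 + 37]
49. n1.lim = false  [B.off and S₀.off]
50. n0.ok = 16  [16]
51. n0.lim = false  [S₁.ok > 28]

true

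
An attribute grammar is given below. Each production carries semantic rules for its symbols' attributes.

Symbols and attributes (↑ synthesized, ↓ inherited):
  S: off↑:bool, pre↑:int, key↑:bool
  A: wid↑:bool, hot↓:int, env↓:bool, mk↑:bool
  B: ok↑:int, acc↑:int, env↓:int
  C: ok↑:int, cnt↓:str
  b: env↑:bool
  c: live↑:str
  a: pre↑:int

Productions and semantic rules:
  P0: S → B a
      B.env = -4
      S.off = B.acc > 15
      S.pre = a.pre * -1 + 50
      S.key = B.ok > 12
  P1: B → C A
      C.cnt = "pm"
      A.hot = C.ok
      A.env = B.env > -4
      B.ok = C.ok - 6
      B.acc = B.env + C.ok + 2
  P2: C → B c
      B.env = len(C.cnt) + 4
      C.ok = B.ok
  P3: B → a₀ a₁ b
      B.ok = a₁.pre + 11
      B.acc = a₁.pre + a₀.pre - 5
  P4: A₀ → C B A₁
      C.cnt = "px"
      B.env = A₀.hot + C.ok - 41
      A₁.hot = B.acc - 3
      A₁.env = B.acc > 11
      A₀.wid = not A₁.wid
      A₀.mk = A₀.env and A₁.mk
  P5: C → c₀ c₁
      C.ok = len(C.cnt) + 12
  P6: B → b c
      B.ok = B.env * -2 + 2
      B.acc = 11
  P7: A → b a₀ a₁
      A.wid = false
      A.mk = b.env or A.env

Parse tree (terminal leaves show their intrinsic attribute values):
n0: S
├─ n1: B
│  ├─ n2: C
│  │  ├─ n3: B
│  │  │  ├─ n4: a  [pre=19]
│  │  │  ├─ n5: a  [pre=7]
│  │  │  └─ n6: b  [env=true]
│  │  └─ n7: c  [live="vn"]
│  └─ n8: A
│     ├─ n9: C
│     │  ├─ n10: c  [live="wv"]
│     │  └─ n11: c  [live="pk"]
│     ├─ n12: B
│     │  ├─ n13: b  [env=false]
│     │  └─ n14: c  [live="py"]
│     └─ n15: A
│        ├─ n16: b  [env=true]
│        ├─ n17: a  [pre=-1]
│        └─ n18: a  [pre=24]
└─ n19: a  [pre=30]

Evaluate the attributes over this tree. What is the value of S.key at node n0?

1. n1.env = -4  [-4]
2. n2.cnt = "pm"  ["pm"]
3. n3.env = 6  [len(C.cnt) + 4]
4. n4.pre = 19  [terminal]
5. n5.pre = 7  [terminal]
6. n6.env = true  [terminal]
7. n3.ok = 18  [a₁.pre + 11]
8. n3.acc = 21  [a₁.pre + a₀.pre - 5]
9. n7.live = "vn"  [terminal]
10. n2.ok = 18  [B.ok]
11. n8.hot = 18  [C.ok]
12. n8.env = false  [B.env > -4]
13. n9.cnt = "px"  ["px"]
14. n10.live = "wv"  [terminal]
15. n11.live = "pk"  [terminal]
16. n9.ok = 14  [len(C.cnt) + 12]
17. n12.env = -9  [A₀.hot + C.ok - 41]
18. n13.env = false  [terminal]
19. n14.live = "py"  [terminal]
20. n12.ok = 20  [B.env * -2 + 2]
21. n12.acc = 11  [11]
22. n15.hot = 8  [B.acc - 3]
23. n15.env = false  [B.acc > 11]
24. n16.env = true  [terminal]
25. n17.pre = -1  [terminal]
26. n18.pre = 24  [terminal]
27. n15.wid = false  [false]
28. n15.mk = true  [b.env or A.env]
29. n8.wid = true  [not A₁.wid]
30. n8.mk = false  [A₀.env and A₁.mk]
31. n1.ok = 12  [C.ok - 6]
32. n1.acc = 16  [B.env + C.ok + 2]
33. n19.pre = 30  [terminal]
34. n0.off = true  [B.acc > 15]
35. n0.pre = 20  [a.pre * -1 + 50]
36. n0.key = false  [B.ok > 12]

false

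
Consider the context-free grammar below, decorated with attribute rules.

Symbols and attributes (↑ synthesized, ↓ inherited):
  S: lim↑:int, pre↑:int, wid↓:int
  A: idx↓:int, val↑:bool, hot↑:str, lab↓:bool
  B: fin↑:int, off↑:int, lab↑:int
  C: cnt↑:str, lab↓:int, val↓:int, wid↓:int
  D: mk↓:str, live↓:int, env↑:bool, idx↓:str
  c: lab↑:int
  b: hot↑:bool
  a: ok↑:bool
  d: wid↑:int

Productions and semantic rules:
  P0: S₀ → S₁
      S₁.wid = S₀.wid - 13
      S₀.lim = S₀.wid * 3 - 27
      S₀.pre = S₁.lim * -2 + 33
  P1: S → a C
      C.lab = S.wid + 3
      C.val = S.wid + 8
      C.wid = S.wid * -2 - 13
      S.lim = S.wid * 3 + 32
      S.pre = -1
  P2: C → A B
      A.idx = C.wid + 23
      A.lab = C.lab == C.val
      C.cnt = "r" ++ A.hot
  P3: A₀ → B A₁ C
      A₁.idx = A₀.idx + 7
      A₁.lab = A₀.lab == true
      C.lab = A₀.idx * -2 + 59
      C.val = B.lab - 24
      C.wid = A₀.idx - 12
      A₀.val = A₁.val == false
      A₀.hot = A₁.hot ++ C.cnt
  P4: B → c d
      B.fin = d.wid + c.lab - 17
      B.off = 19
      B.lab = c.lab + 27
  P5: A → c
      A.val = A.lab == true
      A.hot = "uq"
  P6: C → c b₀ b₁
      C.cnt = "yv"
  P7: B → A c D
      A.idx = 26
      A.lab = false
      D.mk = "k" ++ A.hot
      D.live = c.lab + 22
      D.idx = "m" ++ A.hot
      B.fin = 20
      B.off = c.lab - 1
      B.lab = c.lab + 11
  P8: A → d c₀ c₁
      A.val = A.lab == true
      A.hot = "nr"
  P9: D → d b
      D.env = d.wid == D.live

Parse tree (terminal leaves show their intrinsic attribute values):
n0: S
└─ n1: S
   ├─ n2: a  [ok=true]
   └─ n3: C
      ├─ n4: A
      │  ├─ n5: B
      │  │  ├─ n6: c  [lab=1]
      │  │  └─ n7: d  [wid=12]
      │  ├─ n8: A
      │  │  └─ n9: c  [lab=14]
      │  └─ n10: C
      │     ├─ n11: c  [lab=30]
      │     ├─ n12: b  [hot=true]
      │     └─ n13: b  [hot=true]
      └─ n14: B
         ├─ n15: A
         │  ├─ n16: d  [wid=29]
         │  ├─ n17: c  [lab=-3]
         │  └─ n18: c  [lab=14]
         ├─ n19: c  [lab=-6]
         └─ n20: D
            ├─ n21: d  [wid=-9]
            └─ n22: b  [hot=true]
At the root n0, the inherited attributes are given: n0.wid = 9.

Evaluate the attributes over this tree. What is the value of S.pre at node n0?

-7

1. n0.wid = 9  [given at root]
2. n1.wid = -4  [S₀.wid - 13]
3. n2.ok = true  [terminal]
4. n3.lab = -1  [S.wid + 3]
5. n3.val = 4  [S.wid + 8]
6. n3.wid = -5  [S.wid * -2 - 13]
7. n4.idx = 18  [C.wid + 23]
8. n4.lab = false  [C.lab == C.val]
9. n6.lab = 1  [terminal]
10. n7.wid = 12  [terminal]
11. n5.fin = -4  [d.wid + c.lab - 17]
12. n5.off = 19  [19]
13. n5.lab = 28  [c.lab + 27]
14. n8.idx = 25  [A₀.idx + 7]
15. n8.lab = false  [A₀.lab == true]
16. n9.lab = 14  [terminal]
17. n8.val = false  [A.lab == true]
18. n8.hot = "uq"  ["uq"]
19. n10.lab = 23  [A₀.idx * -2 + 59]
20. n10.val = 4  [B.lab - 24]
21. n10.wid = 6  [A₀.idx - 12]
22. n11.lab = 30  [terminal]
23. n12.hot = true  [terminal]
24. n13.hot = true  [terminal]
25. n10.cnt = "yv"  ["yv"]
26. n4.val = true  [A₁.val == false]
27. n4.hot = "uqyv"  [A₁.hot ++ C.cnt]
28. n15.idx = 26  [26]
29. n15.lab = false  [false]
30. n16.wid = 29  [terminal]
31. n17.lab = -3  [terminal]
32. n18.lab = 14  [terminal]
33. n15.val = false  [A.lab == true]
34. n15.hot = "nr"  ["nr"]
35. n19.lab = -6  [terminal]
36. n20.mk = "knr"  ["k" ++ A.hot]
37. n20.live = 16  [c.lab + 22]
38. n20.idx = "mnr"  ["m" ++ A.hot]
39. n21.wid = -9  [terminal]
40. n22.hot = true  [terminal]
41. n20.env = false  [d.wid == D.live]
42. n14.fin = 20  [20]
43. n14.off = -7  [c.lab - 1]
44. n14.lab = 5  [c.lab + 11]
45. n3.cnt = "ruqyv"  ["r" ++ A.hot]
46. n1.lim = 20  [S.wid * 3 + 32]
47. n1.pre = -1  [-1]
48. n0.lim = 0  [S₀.wid * 3 - 27]
49. n0.pre = -7  [S₁.lim * -2 + 33]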